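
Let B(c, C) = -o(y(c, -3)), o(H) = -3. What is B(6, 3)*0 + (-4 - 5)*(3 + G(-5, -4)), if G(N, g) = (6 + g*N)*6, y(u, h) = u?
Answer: -1431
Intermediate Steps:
G(N, g) = 36 + 6*N*g (G(N, g) = (6 + N*g)*6 = 36 + 6*N*g)
B(c, C) = 3 (B(c, C) = -1*(-3) = 3)
B(6, 3)*0 + (-4 - 5)*(3 + G(-5, -4)) = 3*0 + (-4 - 5)*(3 + (36 + 6*(-5)*(-4))) = 0 - 9*(3 + (36 + 120)) = 0 - 9*(3 + 156) = 0 - 9*159 = 0 - 1431 = -1431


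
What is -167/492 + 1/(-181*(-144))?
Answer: -362683/1068624 ≈ -0.33939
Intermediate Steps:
-167/492 + 1/(-181*(-144)) = -167*1/492 - 1/181*(-1/144) = -167/492 + 1/26064 = -362683/1068624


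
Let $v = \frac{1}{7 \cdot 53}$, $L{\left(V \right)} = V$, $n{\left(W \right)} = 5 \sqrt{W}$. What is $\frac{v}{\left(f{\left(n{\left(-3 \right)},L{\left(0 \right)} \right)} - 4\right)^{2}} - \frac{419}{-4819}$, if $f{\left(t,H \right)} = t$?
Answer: $\frac{8 \left(- 1145834 i + 777245 \sqrt{3}\right)}{1787849 \left(- 59 i + 40 \sqrt{3}\right)} \approx 0.086928 + 2.2551 \cdot 10^{-5} i$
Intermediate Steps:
$v = \frac{1}{371} \approx 0.0026954$
$\frac{v}{\left(f{\left(n{\left(-3 \right)},L{\left(0 \right)} \right)} - 4\right)^{2}} - \frac{419}{-4819} = \frac{1}{371 \left(5 \sqrt{-3} - 4\right)^{2}} - \frac{419}{-4819} = \frac{1}{371 \left(5 i \sqrt{3} - 4\right)^{2}} - - \frac{419}{4819} = \frac{1}{371 \left(5 i \sqrt{3} - 4\right)^{2}} + \frac{419}{4819} = \frac{1}{371 \left(-4 + 5 i \sqrt{3}\right)^{2}} + \frac{419}{4819} = \frac{419}{4819} + \frac{1}{371 \left(-4 + 5 i \sqrt{3}\right)^{2}}$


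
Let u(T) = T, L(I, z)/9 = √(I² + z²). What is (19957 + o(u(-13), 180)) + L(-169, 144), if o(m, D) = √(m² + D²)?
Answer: 19957 + √32569 + 9*√49297 ≈ 22136.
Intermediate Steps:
L(I, z) = 9*√(I² + z²)
o(m, D) = √(D² + m²)
(19957 + o(u(-13), 180)) + L(-169, 144) = (19957 + √(180² + (-13)²)) + 9*√((-169)² + 144²) = (19957 + √(32400 + 169)) + 9*√(28561 + 20736) = (19957 + √32569) + 9*√49297 = 19957 + √32569 + 9*√49297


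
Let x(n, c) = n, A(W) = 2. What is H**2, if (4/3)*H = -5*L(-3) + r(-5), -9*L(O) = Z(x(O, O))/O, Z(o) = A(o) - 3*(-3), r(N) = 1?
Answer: 49/81 ≈ 0.60494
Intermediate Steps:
Z(o) = 11 (Z(o) = 2 - 3*(-3) = 2 + 9 = 11)
L(O) = -11/(9*O)
H = -7/9 (H = 3*(-(-55)/(9*(-3)) + 1)/4 = 3*(-(-55)*(-1)/(9*3) + 1)/4 = 3*(-5*11/27 + 1)/4 = 3*(-55/27 + 1)/4 = (3/4)*(-28/27) = -7/9 ≈ -0.77778)
H**2 = (-7/9)**2 = 49/81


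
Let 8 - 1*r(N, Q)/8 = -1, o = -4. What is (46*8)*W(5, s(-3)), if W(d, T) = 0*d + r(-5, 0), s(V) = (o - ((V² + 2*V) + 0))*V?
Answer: 26496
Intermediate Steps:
r(N, Q) = 72 (r(N, Q) = 64 - 8*(-1) = 64 + 8 = 72)
s(V) = V*(-4 - V² - 2*V) (s(V) = (-4 - ((V² + 2*V) + 0))*V = (-4 - (V² + 2*V))*V = (-4 + (-V² - 2*V))*V = (-4 - V² - 2*V)*V = V*(-4 - V² - 2*V))
W(d, T) = 72 (W(d, T) = 0*d + 72 = 0 + 72 = 72)
(46*8)*W(5, s(-3)) = (46*8)*72 = 368*72 = 26496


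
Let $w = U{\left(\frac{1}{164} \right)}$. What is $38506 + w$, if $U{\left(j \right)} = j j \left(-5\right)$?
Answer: $\frac{1035657371}{26896} \approx 38506.0$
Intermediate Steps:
$U{\left(j \right)} = - 5 j^{2}$ ($U{\left(j \right)} = j^{2} \left(-5\right) = - 5 j^{2}$)
$w = - \frac{5}{26896}$ ($w = - 5 \left(\frac{1}{164}\right)^{2} = - \frac{5}{26896} \approx -0.0001859$)
$38506 + w = 38506 - \frac{5}{26896} = \frac{1035657371}{26896}$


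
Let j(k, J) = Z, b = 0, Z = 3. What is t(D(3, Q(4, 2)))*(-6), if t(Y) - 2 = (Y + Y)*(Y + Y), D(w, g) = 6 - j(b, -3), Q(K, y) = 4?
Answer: -228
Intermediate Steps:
j(k, J) = 3
D(w, g) = 3 (D(w, g) = 6 - 1*3 = 6 - 3 = 3)
t(Y) = 2 + 4*Y**2 (t(Y) = 2 + (Y + Y)*(Y + Y) = 2 + (2*Y)*(2*Y) = 2 + 4*Y**2)
t(D(3, Q(4, 2)))*(-6) = (2 + 4*3**2)*(-6) = (2 + 4*9)*(-6) = (2 + 36)*(-6) = 38*(-6) = -228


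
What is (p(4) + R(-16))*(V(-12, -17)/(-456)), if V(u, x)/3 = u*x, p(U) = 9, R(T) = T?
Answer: 357/38 ≈ 9.3947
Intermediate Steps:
V(u, x) = 3*u*x (V(u, x) = 3*(u*x) = 3*u*x)
(p(4) + R(-16))*(V(-12, -17)/(-456)) = (9 - 16)*((3*(-12)*(-17))/(-456)) = -4284*(-1)/456 = -7*(-51/38) = 357/38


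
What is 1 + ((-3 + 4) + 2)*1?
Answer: 4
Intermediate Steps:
1 + ((-3 + 4) + 2)*1 = 1 + (1 + 2)*1 = 1 + 3*1 = 1 + 3 = 4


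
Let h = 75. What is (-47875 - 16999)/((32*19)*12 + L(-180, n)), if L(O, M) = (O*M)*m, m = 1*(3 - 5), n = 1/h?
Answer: -162185/18252 ≈ -8.8859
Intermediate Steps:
n = 1/75 ≈ 0.013333
m = -2 (m = 1*(-2) = -2)
L(O, M) = -2*M*O (L(O, M) = (O*M)*(-2) = (M*O)*(-2) = -2*M*O)
(-47875 - 16999)/((32*19)*12 + L(-180, n)) = (-47875 - 16999)/((32*19)*12 - 2*1/75*(-180)) = -64874/(608*12 + 24/5) = -64874/(7296 + 24/5) = -64874/36504/5 = -64874*5/36504 = -162185/18252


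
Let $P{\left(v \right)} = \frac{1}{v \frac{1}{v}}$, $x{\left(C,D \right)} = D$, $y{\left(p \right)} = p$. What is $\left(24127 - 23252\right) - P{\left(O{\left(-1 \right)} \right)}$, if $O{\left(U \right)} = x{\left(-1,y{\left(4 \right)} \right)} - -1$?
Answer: $874$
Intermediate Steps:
$O{\left(U \right)} = 5$ ($O{\left(U \right)} = 4 - -1 = 4 + 1 = 5$)
$P{\left(v \right)} = 1$ ($P{\left(v \right)} = 1^{-1} = 1$)
$\left(24127 - 23252\right) - P{\left(O{\left(-1 \right)} \right)} = \left(24127 - 23252\right) - 1 = 875 - 1 = 874$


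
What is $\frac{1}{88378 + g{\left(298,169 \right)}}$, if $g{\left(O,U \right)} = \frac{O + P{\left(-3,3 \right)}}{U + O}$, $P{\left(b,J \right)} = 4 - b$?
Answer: $\frac{467}{41272831} \approx 1.1315 \cdot 10^{-5}$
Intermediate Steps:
$g{\left(O,U \right)} = \frac{7 + O}{O + U}$ ($g{\left(O,U \right)} = \frac{O + \left(4 - -3\right)}{U + O} = \frac{O + \left(4 + 3\right)}{O + U} = \frac{O + 7}{O + U} = \frac{7 + O}{O + U}$)
$\frac{1}{88378 + g{\left(298,169 \right)}} = \frac{1}{88378 + \frac{7 + 298}{298 + 169}} = \frac{1}{88378 + \frac{1}{467} \cdot 305} = \frac{1}{88378 + \frac{305}{467}} = \frac{1}{\frac{41272831}{467}} = \frac{467}{41272831}$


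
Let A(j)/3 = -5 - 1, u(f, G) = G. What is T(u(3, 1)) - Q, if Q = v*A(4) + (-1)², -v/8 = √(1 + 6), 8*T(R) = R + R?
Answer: -¾ - 144*√7 ≈ -381.74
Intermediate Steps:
T(R) = R/4 (T(R) = (R + R)/8 = (2*R)/8 = R/4)
v = -8*√7 (v = -8*√(1 + 6) = -8*√7 ≈ -21.166)
A(j) = -18 (A(j) = 3*(-5 - 1) = 3*(-6) = -18)
Q = 1 + 144*√7 (Q = -8*√7*(-18) + (-1)² = 144*√7 + 1 = 1 + 144*√7 ≈ 381.99)
T(u(3, 1)) - Q = (¼)*1 - (1 + 144*√7) = ¼ + (-1 - 144*√7) = -¾ - 144*√7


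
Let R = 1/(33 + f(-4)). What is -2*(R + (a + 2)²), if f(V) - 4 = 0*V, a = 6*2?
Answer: -14506/37 ≈ -392.05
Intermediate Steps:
a = 12
f(V) = 4 (f(V) = 4 + 0*V = 4 + 0 = 4)
R = 1/37 (R = 1/(33 + 4) = 1/37 ≈ 0.027027)
-2*(R + (a + 2)²) = -2*(1/37 + (12 + 2)²) = -2*(1/37 + 14²) = -2*(1/37 + 196) = -2*7253/37 = -14506/37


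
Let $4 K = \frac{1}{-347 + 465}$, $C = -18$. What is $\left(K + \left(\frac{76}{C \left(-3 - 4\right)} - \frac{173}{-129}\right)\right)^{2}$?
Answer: $\frac{6193791945289}{1634940707904} \approx 3.7884$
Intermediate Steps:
$K = \frac{1}{472}$ ($K = \frac{1}{4 \left(-347 + 465\right)} = \frac{1}{4 \cdot 118} = \frac{1}{4} \cdot \frac{1}{118} = \frac{1}{472} \approx 0.0021186$)
$\left(K + \left(\frac{76}{C \left(-3 - 4\right)} - \frac{173}{-129}\right)\right)^{2} = \left(\frac{1}{472} + \left(\frac{76}{\left(-18\right) \left(-3 - 4\right)} - \frac{173}{-129}\right)\right)^{2} = \left(\frac{1}{472} + \left(\frac{76}{\left(-18\right) \left(-3 - 4\right)} - - \frac{173}{129}\right)\right)^{2} = \left(\frac{1}{472} + \left(\frac{76}{\left(-18\right) \left(-7\right)} + \frac{173}{129}\right)\right)^{2} = \left(\frac{1}{472} + \left(\frac{76}{126} + \frac{173}{129}\right)\right)^{2} = \left(\frac{1}{472} + \left(76 \cdot \frac{1}{126} + \frac{173}{129}\right)\right)^{2} = \left(\frac{1}{472} + \left(\frac{38}{63} + \frac{173}{129}\right)\right)^{2} = \left(\frac{1}{472} + \frac{5267}{2709}\right)^{2} = \left(\frac{2488733}{1278648}\right)^{2} = \frac{6193791945289}{1634940707904}$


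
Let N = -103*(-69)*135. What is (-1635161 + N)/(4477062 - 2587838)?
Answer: -168929/472306 ≈ -0.35767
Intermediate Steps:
N = 959445 (N = 7107*135 = 959445)
(-1635161 + N)/(4477062 - 2587838) = (-1635161 + 959445)/(4477062 - 2587838) = -675716/1889224 = -675716*1/1889224 = -168929/472306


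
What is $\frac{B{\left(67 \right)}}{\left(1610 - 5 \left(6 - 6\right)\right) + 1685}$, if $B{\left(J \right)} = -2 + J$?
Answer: $\frac{13}{659} \approx 0.019727$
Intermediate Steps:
$\frac{B{\left(67 \right)}}{\left(1610 - 5 \left(6 - 6\right)\right) + 1685} = \frac{-2 + 67}{\left(1610 - 5 \left(6 - 6\right)\right) + 1685} = \frac{65}{\left(1610 - 0\right) + 1685} = \frac{65}{\left(1610 + 0\right) + 1685} = \frac{65}{1610 + 1685} = \frac{65}{3295} = 65 \cdot \frac{1}{3295} = \frac{13}{659}$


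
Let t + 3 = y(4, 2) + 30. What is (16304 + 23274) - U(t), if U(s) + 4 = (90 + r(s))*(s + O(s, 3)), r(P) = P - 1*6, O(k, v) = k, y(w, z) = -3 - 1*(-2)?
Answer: 33862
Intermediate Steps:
y(w, z) = -1 (y(w, z) = -3 + 2 = -1)
r(P) = -6 + P (r(P) = P - 6 = -6 + P)
t = 26 (t = -3 + (-1 + 30) = -3 + 29 = 26)
U(s) = -4 + 2*s*(84 + s) (U(s) = -4 + (90 + (-6 + s))*(s + s) = -4 + (84 + s)*(2*s) = -4 + 2*s*(84 + s))
(16304 + 23274) - U(t) = (16304 + 23274) - (-4 + 2*26² + 168*26) = 39578 - (-4 + 2*676 + 4368) = 39578 - (-4 + 1352 + 4368) = 39578 - 1*5716 = 39578 - 5716 = 33862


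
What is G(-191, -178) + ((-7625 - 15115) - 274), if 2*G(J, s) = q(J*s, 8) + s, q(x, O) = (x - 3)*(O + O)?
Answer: 248857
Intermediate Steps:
q(x, O) = 2*O*(-3 + x) (q(x, O) = (-3 + x)*(2*O) = 2*O*(-3 + x))
G(J, s) = -24 + s/2 + 8*J*s (G(J, s) = (2*8*(-3 + J*s) + s)/2 = ((-48 + 16*J*s) + s)/2 = (-48 + s + 16*J*s)/2 = -24 + s/2 + 8*J*s)
G(-191, -178) + ((-7625 - 15115) - 274) = (-24 + (½)*(-178) + 8*(-191)*(-178)) + ((-7625 - 15115) - 274) = (-24 - 89 + 271984) + (-22740 - 274) = 271871 - 23014 = 248857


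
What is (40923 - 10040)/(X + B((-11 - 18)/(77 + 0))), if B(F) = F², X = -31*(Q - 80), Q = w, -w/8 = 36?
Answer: 183105307/67638873 ≈ 2.7071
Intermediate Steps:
w = -288 (w = -8*36 = -288)
Q = -288
X = 11408 (X = -31*(-288 - 80) = -31*(-368) = 11408)
(40923 - 10040)/(X + B((-11 - 18)/(77 + 0))) = (40923 - 10040)/(11408 + ((-11 - 18)/(77 + 0))²) = 30883/(11408 + (-29/77)²) = 30883/(11408 + 841/5929) = 30883/(67638873/5929) = 30883*(5929/67638873) = 183105307/67638873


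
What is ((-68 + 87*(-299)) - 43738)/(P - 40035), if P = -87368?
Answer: 69819/127403 ≈ 0.54802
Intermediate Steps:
((-68 + 87*(-299)) - 43738)/(P - 40035) = ((-68 + 87*(-299)) - 43738)/(-87368 - 40035) = ((-68 - 26013) - 43738)/(-127403) = (-26081 - 43738)*(-1/127403) = -69819*(-1/127403) = 69819/127403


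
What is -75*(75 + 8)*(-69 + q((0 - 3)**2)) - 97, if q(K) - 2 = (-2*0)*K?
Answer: 416978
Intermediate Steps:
q(K) = 2 (q(K) = 2 + (-2*0)*K = 2 + 0*K = 2 + 0 = 2)
-75*(75 + 8)*(-69 + q((0 - 3)**2)) - 97 = -75*(75 + 8)*(-69 + 2) - 97 = -6225*(-67) - 97 = -75*(-5561) - 97 = 417075 - 97 = 416978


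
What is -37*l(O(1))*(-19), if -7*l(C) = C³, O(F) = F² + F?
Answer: -5624/7 ≈ -803.43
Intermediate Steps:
O(F) = F + F²
l(C) = -C³/7
-37*l(O(1))*(-19) = -(-37)*(1*(1 + 1))³/7*(-19) = -(-37)*(1*2)³/7*(-19) = -(-37)*2³/7*(-19) = -(-37)*8/7*(-19) = -37*(-8/7)*(-19) = (296/7)*(-19) = -5624/7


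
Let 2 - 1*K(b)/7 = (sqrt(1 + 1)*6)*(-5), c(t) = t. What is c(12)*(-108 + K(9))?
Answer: -1128 + 2520*sqrt(2) ≈ 2435.8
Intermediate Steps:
K(b) = 14 + 210*sqrt(2) (K(b) = 14 - 7*sqrt(1 + 1)*6*(-5) = 14 - 7*sqrt(2)*6*(-5) = 14 - 7*6*sqrt(2)*(-5) = 14 - (-210)*sqrt(2) = 14 + 210*sqrt(2))
c(12)*(-108 + K(9)) = 12*(-108 + (14 + 210*sqrt(2))) = 12*(-94 + 210*sqrt(2)) = -1128 + 2520*sqrt(2)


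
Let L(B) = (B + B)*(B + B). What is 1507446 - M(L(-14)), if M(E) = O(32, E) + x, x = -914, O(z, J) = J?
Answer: 1507576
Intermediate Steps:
L(B) = 4*B² (L(B) = (2*B)*(2*B) = 4*B²)
M(E) = -914 + E (M(E) = E - 914 = -914 + E)
1507446 - M(L(-14)) = 1507446 - (-914 + 4*(-14)²) = 1507446 - (-914 + 4*196) = 1507446 - (-914 + 784) = 1507446 - 1*(-130) = 1507446 + 130 = 1507576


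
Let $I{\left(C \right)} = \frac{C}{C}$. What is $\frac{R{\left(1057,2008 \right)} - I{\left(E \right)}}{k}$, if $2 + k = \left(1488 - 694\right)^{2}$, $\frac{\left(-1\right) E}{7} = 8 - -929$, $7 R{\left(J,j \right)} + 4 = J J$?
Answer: $\frac{558619}{2206519} \approx 0.25317$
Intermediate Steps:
$R{\left(J,j \right)} = - \frac{4}{7} + \frac{J^{2}}{7}$ ($R{\left(J,j \right)} = - \frac{4}{7} + \frac{J J}{7} = - \frac{4}{7} + \frac{J^{2}}{7}$)
$E = -6559$ ($E = - 7 \left(8 - -929\right) = - 7 \left(8 + 929\right) = \left(-7\right) 937 = -6559$)
$I{\left(C \right)} = 1$
$k = 630434$ ($k = -2 + \left(1488 - 694\right)^{2} = -2 + 794^{2} = -2 + 630436 = 630434$)
$\frac{R{\left(1057,2008 \right)} - I{\left(E \right)}}{k} = \frac{\left(- \frac{4}{7} + \frac{1057^{2}}{7}\right) - 1}{630434} = \left(\left(- \frac{4}{7} + \frac{1}{7} \cdot 1117249\right) - 1\right) \frac{1}{630434} = \left(\left(- \frac{4}{7} + 159607\right) - 1\right) \frac{1}{630434} = \left(\frac{1117245}{7} - 1\right) \frac{1}{630434} = \frac{1117238}{7} \cdot \frac{1}{630434} = \frac{558619}{2206519}$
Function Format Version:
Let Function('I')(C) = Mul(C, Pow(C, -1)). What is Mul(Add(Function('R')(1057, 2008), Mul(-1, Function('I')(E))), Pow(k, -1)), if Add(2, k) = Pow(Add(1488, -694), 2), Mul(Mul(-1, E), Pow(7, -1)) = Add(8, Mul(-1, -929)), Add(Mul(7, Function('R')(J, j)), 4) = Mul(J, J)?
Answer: Rational(558619, 2206519) ≈ 0.25317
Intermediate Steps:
Function('R')(J, j) = Add(Rational(-4, 7), Mul(Rational(1, 7), Pow(J, 2))) (Function('R')(J, j) = Add(Rational(-4, 7), Mul(Rational(1, 7), Mul(J, J))) = Add(Rational(-4, 7), Mul(Rational(1, 7), Pow(J, 2))))
E = -6559 (E = Mul(-7, Add(8, Mul(-1, -929))) = Mul(-7, Add(8, 929)) = Mul(-7, 937) = -6559)
Function('I')(C) = 1
k = 630434 (k = Add(-2, Pow(Add(1488, -694), 2)) = Add(-2, Pow(794, 2)) = Add(-2, 630436) = 630434)
Mul(Add(Function('R')(1057, 2008), Mul(-1, Function('I')(E))), Pow(k, -1)) = Mul(Add(Add(Rational(-4, 7), Mul(Rational(1, 7), Pow(1057, 2))), Mul(-1, 1)), Pow(630434, -1)) = Mul(Add(Add(Rational(-4, 7), Mul(Rational(1, 7), 1117249)), -1), Rational(1, 630434)) = Mul(Add(Add(Rational(-4, 7), 159607), -1), Rational(1, 630434)) = Mul(Add(Rational(1117245, 7), -1), Rational(1, 630434)) = Mul(Rational(1117238, 7), Rational(1, 630434)) = Rational(558619, 2206519)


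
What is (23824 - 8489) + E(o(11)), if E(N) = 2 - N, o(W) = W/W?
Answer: 15336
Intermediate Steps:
o(W) = 1
(23824 - 8489) + E(o(11)) = (23824 - 8489) + (2 - 1*1) = 15335 + (2 - 1) = 15335 + 1 = 15336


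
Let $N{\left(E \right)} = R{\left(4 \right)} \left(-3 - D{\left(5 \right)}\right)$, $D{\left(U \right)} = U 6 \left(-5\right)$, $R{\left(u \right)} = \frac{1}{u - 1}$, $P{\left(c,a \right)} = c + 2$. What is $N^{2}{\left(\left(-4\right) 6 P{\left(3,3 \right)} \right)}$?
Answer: $2401$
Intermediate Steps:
$P{\left(c,a \right)} = 2 + c$
$R{\left(u \right)} = \frac{1}{-1 + u}$
$D{\left(U \right)} = - 30 U$ ($D{\left(U \right)} = 6 U \left(-5\right) = - 30 U$)
$N{\left(E \right)} = 49$ ($N{\left(E \right)} = \frac{-3 - \left(-30\right) 5}{-1 + 4} = \frac{-3 - -150}{3} = \frac{-3 + 150}{3} = \frac{1}{3} \cdot 147 = 49$)
$N^{2}{\left(\left(-4\right) 6 P{\left(3,3 \right)} \right)} = 49^{2} = 2401$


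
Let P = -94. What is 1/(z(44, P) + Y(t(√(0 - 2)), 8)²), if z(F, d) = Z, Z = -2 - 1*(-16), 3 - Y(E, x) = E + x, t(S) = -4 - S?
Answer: I/(2*√2 + 13*I) ≈ 0.073446 + 0.01598*I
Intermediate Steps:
Y(E, x) = 3 - E - x (Y(E, x) = 3 - (E + x) = 3 + (-E - x) = 3 - E - x)
Z = 14 (Z = -2 + 16 = 14)
z(F, d) = 14
1/(z(44, P) + Y(t(√(0 - 2)), 8)²) = 1/(14 + (3 - (-4 - √(0 - 2)) - 1*8)²) = 1/(14 + (3 - (-4 - √(-2)) - 8)²) = 1/(14 + (3 - (-4 - I*√2) - 8)²) = 1/(14 + (3 + (4 + I*√2) - 8)²) = 1/(14 + (-1 + I*√2)²)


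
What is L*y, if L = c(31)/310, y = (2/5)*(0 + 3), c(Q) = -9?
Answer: -27/775 ≈ -0.034839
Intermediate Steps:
y = 6/5 (y = (2*(⅕))*3 = (⅖)*3 = 6/5 ≈ 1.2000)
L = -9/310 ≈ -0.029032
L*y = -9/310*6/5 = -27/775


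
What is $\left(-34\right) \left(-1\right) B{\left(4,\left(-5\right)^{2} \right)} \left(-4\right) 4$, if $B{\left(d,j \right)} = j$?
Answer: $-13600$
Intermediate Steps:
$\left(-34\right) \left(-1\right) B{\left(4,\left(-5\right)^{2} \right)} \left(-4\right) 4 = \left(-34\right) \left(-1\right) \left(-5\right)^{2} \left(-4\right) 4 = 34 \cdot 25 \left(-4\right) 4 = 34 \left(\left(-100\right) 4\right) = 34 \left(-400\right) = -13600$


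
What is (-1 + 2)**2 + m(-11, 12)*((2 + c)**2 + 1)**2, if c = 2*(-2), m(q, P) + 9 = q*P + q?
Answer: -3799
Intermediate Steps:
m(q, P) = -9 + q + P*q (m(q, P) = -9 + (q*P + q) = -9 + (P*q + q) = -9 + (q + P*q) = -9 + q + P*q)
c = -4
(-1 + 2)**2 + m(-11, 12)*((2 + c)**2 + 1)**2 = (-1 + 2)**2 + (-9 - 11 + 12*(-11))*((2 - 4)**2 + 1)**2 = 1**2 + (-9 - 11 - 132)*((-2)**2 + 1)**2 = 1 - 152*(4 + 1)**2 = 1 - 152*5**2 = 1 - 152*25 = 1 - 3800 = -3799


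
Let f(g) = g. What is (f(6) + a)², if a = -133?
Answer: 16129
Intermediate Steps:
(f(6) + a)² = (6 - 133)² = (-127)² = 16129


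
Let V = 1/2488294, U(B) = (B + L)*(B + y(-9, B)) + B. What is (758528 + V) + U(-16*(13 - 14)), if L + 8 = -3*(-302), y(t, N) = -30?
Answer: 1855640273913/2488294 ≈ 7.4575e+5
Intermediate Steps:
L = 898 (L = -8 - 3*(-302) = -8 + 906 = 898)
U(B) = B + (-30 + B)*(898 + B) (U(B) = (B + 898)*(B - 30) + B = (898 + B)*(-30 + B) + B = (-30 + B)*(898 + B) + B = B + (-30 + B)*(898 + B))
V = 1/2488294 ≈ 4.0188e-7
(758528 + V) + U(-16*(13 - 14)) = (758528 + 1/2488294) + (-26940 + (-16*(13 - 14))**2 + 869*(-16*(13 - 14))) = 1887440671233/2488294 + (-26940 + (-16*(-1))**2 + 869*(-16*(-1))) = 1887440671233/2488294 + (-26940 + 16**2 + 869*16) = 1887440671233/2488294 + (-26940 + 256 + 13904) = 1887440671233/2488294 - 12780 = 1855640273913/2488294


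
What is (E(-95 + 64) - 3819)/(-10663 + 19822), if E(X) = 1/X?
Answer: -118390/283929 ≈ -0.41697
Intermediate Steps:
(E(-95 + 64) - 3819)/(-10663 + 19822) = (1/(-95 + 64) - 3819)/(-10663 + 19822) = (1/(-31) - 3819)/9159 = (-1/31 - 3819)*(1/9159) = -118390/31*1/9159 = -118390/283929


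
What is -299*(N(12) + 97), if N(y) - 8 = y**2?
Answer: -74451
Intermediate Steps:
N(y) = 8 + y**2
-299*(N(12) + 97) = -299*((8 + 12**2) + 97) = -299*((8 + 144) + 97) = -299*(152 + 97) = -299*249 = -74451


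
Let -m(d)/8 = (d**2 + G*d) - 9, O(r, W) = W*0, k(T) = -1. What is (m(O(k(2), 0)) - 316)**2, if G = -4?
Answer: 59536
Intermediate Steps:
O(r, W) = 0
m(d) = 72 - 8*d**2 + 32*d (m(d) = -8*((d**2 - 4*d) - 9) = -8*(-9 + d**2 - 4*d) = 72 - 8*d**2 + 32*d)
(m(O(k(2), 0)) - 316)**2 = ((72 - 8*0**2 + 32*0) - 316)**2 = ((72 - 8*0 + 0) - 316)**2 = ((72 + 0 + 0) - 316)**2 = (72 - 316)**2 = (-244)**2 = 59536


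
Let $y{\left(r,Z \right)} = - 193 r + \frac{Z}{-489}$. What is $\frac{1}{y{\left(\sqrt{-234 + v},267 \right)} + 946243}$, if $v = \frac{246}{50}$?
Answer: $\frac{628517894000}{594735982226296087} + \frac{25639085 i \sqrt{5727}}{594735982226296087} \approx 1.0568 \cdot 10^{-6} + 3.2624 \cdot 10^{-9} i$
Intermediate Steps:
$v = \frac{123}{25}$ ($v = 246 \cdot \frac{1}{50} = \frac{123}{25} \approx 4.92$)
$y{\left(r,Z \right)} = - 193 r - \frac{Z}{489}$
$\frac{1}{y{\left(\sqrt{-234 + v},267 \right)} + 946243} = \frac{1}{\left(- 193 \sqrt{-234 + \frac{123}{25}} - \frac{89}{163}\right) + 946243} = \frac{1}{\left(- 193 \sqrt{- \frac{5727}{25}} - \frac{89}{163}\right) + 946243} = \frac{1}{\left(- 193 \frac{i \sqrt{5727}}{5} - \frac{89}{163}\right) + 946243} = \frac{1}{\left(- \frac{193 i \sqrt{5727}}{5} - \frac{89}{163}\right) + 946243} = \frac{1}{\left(- \frac{89}{163} - \frac{193 i \sqrt{5727}}{5}\right) + 946243} = \frac{1}{\frac{154237520}{163} - \frac{193 i \sqrt{5727}}{5}}$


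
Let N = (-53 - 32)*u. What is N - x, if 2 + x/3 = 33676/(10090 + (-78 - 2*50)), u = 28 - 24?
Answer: -284303/826 ≈ -344.19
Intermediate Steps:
u = 4
N = -340 (N = (-53 - 32)*4 = -85*4 = -340)
x = 3463/826 (x = -6 + 3*(33676/(10090 + (-78 - 2*50))) = -6 + 3*(33676/(10090 + (-78 - 100))) = -6 + 3*(33676/(10090 - 178)) = -6 + 3*(33676/9912) = -6 + 3*(33676*(1/9912)) = -6 + 3*(8419/2478) = -6 + 8419/826 = 3463/826 ≈ 4.1925)
N - x = -340 - 1*3463/826 = -340 - 3463/826 = -284303/826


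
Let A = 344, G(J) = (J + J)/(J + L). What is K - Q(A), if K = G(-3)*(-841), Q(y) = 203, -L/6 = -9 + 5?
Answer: 261/7 ≈ 37.286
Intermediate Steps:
L = 24 (L = -6*(-9 + 5) = -6*(-4) = 24)
G(J) = 2*J/(24 + J) (G(J) = (J + J)/(J + 24) = (2*J)/(24 + J) = 2*J/(24 + J))
K = 1682/7 (K = (2*(-3)/(24 - 3))*(-841) = (2*(-3)/21)*(-841) = (2*(-3)*(1/21))*(-841) = -2/7*(-841) = 1682/7 ≈ 240.29)
K - Q(A) = 1682/7 - 1*203 = 1682/7 - 203 = 261/7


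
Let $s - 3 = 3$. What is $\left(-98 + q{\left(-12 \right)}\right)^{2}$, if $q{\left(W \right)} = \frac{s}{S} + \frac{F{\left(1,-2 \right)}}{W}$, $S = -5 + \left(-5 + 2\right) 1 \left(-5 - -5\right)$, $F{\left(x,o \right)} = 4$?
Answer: $\frac{2229049}{225} \approx 9906.9$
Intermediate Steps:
$s = 6$ ($s = 3 + 3 = 6$)
$S = -5$ ($S = -5 + \left(-3\right) 1 \left(-5 + 5\right) = -5 - 0 = -5 + 0 = -5$)
$q{\left(W \right)} = - \frac{6}{5} + \frac{4}{W}$ ($q{\left(W \right)} = \frac{6}{-5} + \frac{4}{W} = 6 \left(- \frac{1}{5}\right) + \frac{4}{W} = - \frac{6}{5} + \frac{4}{W}$)
$\left(-98 + q{\left(-12 \right)}\right)^{2} = \left(-98 - \left(\frac{6}{5} - \frac{4}{-12}\right)\right)^{2} = \left(-98 + \left(- \frac{6}{5} + 4 \left(- \frac{1}{12}\right)\right)\right)^{2} = \left(-98 - \frac{23}{15}\right)^{2} = \left(- \frac{1493}{15}\right)^{2} = \frac{2229049}{225}$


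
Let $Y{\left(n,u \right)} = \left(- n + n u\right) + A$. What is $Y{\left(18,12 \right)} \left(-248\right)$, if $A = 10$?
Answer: $-51584$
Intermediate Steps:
$Y{\left(n,u \right)} = 10 - n + n u$ ($Y{\left(n,u \right)} = \left(- n + n u\right) + 10 = 10 - n + n u$)
$Y{\left(18,12 \right)} \left(-248\right) = \left(10 - 18 + 18 \cdot 12\right) \left(-248\right) = \left(10 - 18 + 216\right) \left(-248\right) = 208 \left(-248\right) = -51584$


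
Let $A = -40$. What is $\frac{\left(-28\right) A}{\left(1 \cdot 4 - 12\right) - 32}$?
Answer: $-28$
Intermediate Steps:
$\frac{\left(-28\right) A}{\left(1 \cdot 4 - 12\right) - 32} = \frac{\left(-28\right) \left(-40\right)}{\left(1 \cdot 4 - 12\right) - 32} = \frac{1120}{\left(4 - 12\right) - 32} = \frac{1120}{-8 - 32} = \frac{1120}{-40} = 1120 \left(- \frac{1}{40}\right) = -28$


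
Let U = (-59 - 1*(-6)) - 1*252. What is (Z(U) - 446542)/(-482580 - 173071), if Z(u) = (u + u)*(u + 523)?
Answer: 579522/655651 ≈ 0.88389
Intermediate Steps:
U = -305 (U = (-59 + 6) - 252 = -53 - 252 = -305)
Z(u) = 2*u*(523 + u) (Z(u) = (2*u)*(523 + u) = 2*u*(523 + u))
(Z(U) - 446542)/(-482580 - 173071) = (2*(-305)*(523 - 305) - 446542)/(-482580 - 173071) = (2*(-305)*218 - 446542)/(-655651) = (-132980 - 446542)*(-1/655651) = -579522*(-1/655651) = 579522/655651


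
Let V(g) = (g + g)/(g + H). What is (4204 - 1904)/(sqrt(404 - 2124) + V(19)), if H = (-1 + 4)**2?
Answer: 611800/337481 - 901600*I*sqrt(430)/337481 ≈ 1.8128 - 55.399*I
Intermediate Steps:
H = 9 (H = 3**2 = 9)
V(g) = 2*g/(9 + g) (V(g) = (g + g)/(g + 9) = (2*g)/(9 + g) = 2*g/(9 + g))
(4204 - 1904)/(sqrt(404 - 2124) + V(19)) = (4204 - 1904)/(sqrt(404 - 2124) + 2*19/(9 + 19)) = 2300/(sqrt(-1720) + 2*19/28) = 2300/(2*I*sqrt(430) + 2*19*(1/28)) = 2300/(2*I*sqrt(430) + 19/14) = 2300/(19/14 + 2*I*sqrt(430))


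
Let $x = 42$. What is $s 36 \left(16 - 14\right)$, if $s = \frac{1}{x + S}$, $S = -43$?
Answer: $-72$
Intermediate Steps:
$s = -1$ ($s = \frac{1}{42 - 43} = \frac{1}{-1} = -1$)
$s 36 \left(16 - 14\right) = \left(-1\right) 36 \left(16 - 14\right) = - 36 \left(16 - 14\right) = \left(-36\right) 2 = -72$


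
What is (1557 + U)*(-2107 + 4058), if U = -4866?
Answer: -6455859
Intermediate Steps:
(1557 + U)*(-2107 + 4058) = (1557 - 4866)*(-2107 + 4058) = -3309*1951 = -6455859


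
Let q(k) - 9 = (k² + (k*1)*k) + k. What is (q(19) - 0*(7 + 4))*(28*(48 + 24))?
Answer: 1512000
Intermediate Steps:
q(k) = 9 + k + 2*k² (q(k) = 9 + ((k² + (k*1)*k) + k) = 9 + ((k² + k*k) + k) = 9 + ((k² + k²) + k) = 9 + (2*k² + k) = 9 + (k + 2*k²) = 9 + k + 2*k²)
(q(19) - 0*(7 + 4))*(28*(48 + 24)) = ((9 + 19 + 2*19²) - 0*(7 + 4))*(28*(48 + 24)) = ((9 + 19 + 2*361) - 0*11)*(28*72) = ((9 + 19 + 722) - 1*0)*2016 = (750 + 0)*2016 = 750*2016 = 1512000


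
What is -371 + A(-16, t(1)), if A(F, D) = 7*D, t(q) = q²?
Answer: -364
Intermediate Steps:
-371 + A(-16, t(1)) = -371 + 7*1² = -371 + 7*1 = -371 + 7 = -364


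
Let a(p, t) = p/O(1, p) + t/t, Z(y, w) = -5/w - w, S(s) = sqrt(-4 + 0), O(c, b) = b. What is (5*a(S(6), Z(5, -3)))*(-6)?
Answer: -60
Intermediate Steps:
S(s) = 2*I (S(s) = sqrt(-4) = 2*I)
Z(y, w) = -w - 5/w
a(p, t) = 2 (a(p, t) = p/p + t/t = 1 + 1 = 2)
(5*a(S(6), Z(5, -3)))*(-6) = (5*2)*(-6) = 10*(-6) = -60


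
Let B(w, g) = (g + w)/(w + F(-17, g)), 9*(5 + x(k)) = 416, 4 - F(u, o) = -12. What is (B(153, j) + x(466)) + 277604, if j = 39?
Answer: 422300111/1521 ≈ 2.7765e+5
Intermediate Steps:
F(u, o) = 16 (F(u, o) = 4 - 1*(-12) = 4 + 12 = 16)
x(k) = 371/9 (x(k) = -5 + (1/9)*416 = -5 + 416/9 = 371/9)
B(w, g) = (g + w)/(16 + w) (B(w, g) = (g + w)/(w + 16) = (g + w)/(16 + w))
(B(153, j) + x(466)) + 277604 = ((39 + 153)/(16 + 153) + 371/9) + 277604 = (192/169 + 371/9) + 277604 = 64427/1521 + 277604 = 422300111/1521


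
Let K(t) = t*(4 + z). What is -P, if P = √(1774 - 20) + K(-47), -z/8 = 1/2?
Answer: -√1754 ≈ -41.881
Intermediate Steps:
z = -4 (z = -8/2 = -8*½ = -4)
K(t) = 0 (K(t) = t*(4 - 4) = t*0 = 0)
P = √1754 (P = √(1774 - 20) + 0 = √1754 + 0 = √1754 ≈ 41.881)
-P = -√1754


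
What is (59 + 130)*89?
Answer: 16821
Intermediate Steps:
(59 + 130)*89 = 189*89 = 16821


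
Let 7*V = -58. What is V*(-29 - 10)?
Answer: 2262/7 ≈ 323.14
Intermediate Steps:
V = -58/7 (V = (⅐)*(-58) = -58/7 ≈ -8.2857)
V*(-29 - 10) = -58*(-29 - 10)/7 = -58/7*(-39) = 2262/7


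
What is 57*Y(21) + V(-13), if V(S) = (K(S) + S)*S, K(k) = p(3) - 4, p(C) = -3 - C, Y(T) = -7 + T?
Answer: 1097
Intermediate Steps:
K(k) = -10 (K(k) = (-3 - 1*3) - 4 = (-3 - 3) - 4 = -6 - 4 = -10)
V(S) = S*(-10 + S) (V(S) = (-10 + S)*S = S*(-10 + S))
57*Y(21) + V(-13) = 57*(-7 + 21) - 13*(-10 - 13) = 57*14 - 13*(-23) = 798 + 299 = 1097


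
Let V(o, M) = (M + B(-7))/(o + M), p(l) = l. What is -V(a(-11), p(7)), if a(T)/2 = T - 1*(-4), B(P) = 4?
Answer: 11/7 ≈ 1.5714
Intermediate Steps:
a(T) = 8 + 2*T (a(T) = 2*(T - 1*(-4)) = 2*(T + 4) = 2*(4 + T) = 8 + 2*T)
V(o, M) = (4 + M)/(M + o) (V(o, M) = (M + 4)/(o + M) = (4 + M)/(M + o))
-V(a(-11), p(7)) = -(4 + 7)/(7 + (8 + 2*(-11))) = -11/(7 + (8 - 22)) = -11/(7 - 14) = -11/(-7) = -(-1)*11/7 = -1*(-11/7) = 11/7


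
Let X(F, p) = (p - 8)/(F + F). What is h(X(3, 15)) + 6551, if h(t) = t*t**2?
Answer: 1415359/216 ≈ 6552.6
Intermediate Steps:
X(F, p) = (-8 + p)/(2*F) (X(F, p) = (-8 + p)/((2*F)) = (-8 + p)*(1/(2*F)) = (-8 + p)/(2*F))
h(t) = t**3
h(X(3, 15)) + 6551 = ((1/2)*(-8 + 15)/3)**3 + 6551 = ((1/2)*(1/3)*7)**3 + 6551 = (7/6)**3 + 6551 = 343/216 + 6551 = 1415359/216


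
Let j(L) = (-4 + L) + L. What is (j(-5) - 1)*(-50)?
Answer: 750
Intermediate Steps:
j(L) = -4 + 2*L
(j(-5) - 1)*(-50) = ((-4 + 2*(-5)) - 1)*(-50) = ((-4 - 10) - 1)*(-50) = (-14 - 1)*(-50) = -15*(-50) = 750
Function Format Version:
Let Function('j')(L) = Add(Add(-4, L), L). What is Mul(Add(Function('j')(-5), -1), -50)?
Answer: 750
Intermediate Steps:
Function('j')(L) = Add(-4, Mul(2, L))
Mul(Add(Function('j')(-5), -1), -50) = Mul(Add(Add(-4, Mul(2, -5)), -1), -50) = Mul(Add(Add(-4, -10), -1), -50) = Mul(Add(-14, -1), -50) = Mul(-15, -50) = 750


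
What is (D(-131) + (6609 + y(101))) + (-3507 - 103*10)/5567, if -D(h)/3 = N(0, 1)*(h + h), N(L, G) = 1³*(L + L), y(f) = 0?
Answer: 36787766/5567 ≈ 6608.2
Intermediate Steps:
N(L, G) = 2*L (N(L, G) = 1*(2*L) = 2*L)
D(h) = 0 (D(h) = -3*2*0*(h + h) = -0*2*h = -3*0 = 0)
(D(-131) + (6609 + y(101))) + (-3507 - 103*10)/5567 = (0 + (6609 + 0)) + (-3507 - 103*10)/5567 = (0 + 6609) + (-3507 - 1030)*(1/5567) = 6609 - 4537*1/5567 = 6609 - 4537/5567 = 36787766/5567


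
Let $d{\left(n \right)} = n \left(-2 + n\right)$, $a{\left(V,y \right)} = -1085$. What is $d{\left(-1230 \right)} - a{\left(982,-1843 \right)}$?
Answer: $1516445$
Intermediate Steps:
$d{\left(-1230 \right)} - a{\left(982,-1843 \right)} = - 1230 \left(-2 - 1230\right) - -1085 = \left(-1230\right) \left(-1232\right) + 1085 = 1515360 + 1085 = 1516445$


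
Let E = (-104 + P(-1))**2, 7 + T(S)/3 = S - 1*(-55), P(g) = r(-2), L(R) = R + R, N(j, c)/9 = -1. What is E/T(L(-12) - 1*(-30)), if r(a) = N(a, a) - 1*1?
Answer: 722/9 ≈ 80.222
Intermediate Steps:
N(j, c) = -9 (N(j, c) = 9*(-1) = -9)
L(R) = 2*R
r(a) = -10 (r(a) = -9 - 1*1 = -9 - 1 = -10)
P(g) = -10
T(S) = 144 + 3*S (T(S) = -21 + 3*(S - 1*(-55)) = -21 + 3*(S + 55) = -21 + 3*(55 + S) = -21 + (165 + 3*S) = 144 + 3*S)
E = 12996 (E = (-104 - 10)**2 = (-114)**2 = 12996)
E/T(L(-12) - 1*(-30)) = 12996/(144 + 3*(2*(-12) - 1*(-30))) = 12996/(144 + 3*(-24 + 30)) = 12996/(144 + 3*6) = 12996/(144 + 18) = 12996/162 = 12996*(1/162) = 722/9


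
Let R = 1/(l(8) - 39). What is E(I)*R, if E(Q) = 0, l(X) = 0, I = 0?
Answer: 0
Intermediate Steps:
R = -1/39 (R = 1/(0 - 39) = 1/(-39) = -1/39 ≈ -0.025641)
E(I)*R = 0*(-1/39) = 0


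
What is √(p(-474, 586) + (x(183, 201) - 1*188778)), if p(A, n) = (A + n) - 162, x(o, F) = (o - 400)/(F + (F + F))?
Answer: I*√7628854567/201 ≈ 434.54*I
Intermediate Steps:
x(o, F) = (-400 + o)/(3*F) (x(o, F) = (-400 + o)/(F + 2*F) = (-400 + o)/((3*F)) = (-400 + o)*(1/(3*F)) = (-400 + o)/(3*F))
p(A, n) = -162 + A + n
√(p(-474, 586) + (x(183, 201) - 1*188778)) = √((-162 - 474 + 586) + ((⅓)*(-400 + 183)/201 - 1*188778)) = √(-50 + ((⅓)*(1/201)*(-217) - 188778)) = √(-50 + (-217/603 - 188778)) = √(-50 - 113833351/603) = √(-113863501/603) = I*√7628854567/201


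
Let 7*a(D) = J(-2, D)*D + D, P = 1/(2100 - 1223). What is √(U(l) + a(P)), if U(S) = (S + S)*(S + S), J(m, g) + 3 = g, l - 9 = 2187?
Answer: √726975759137873/6139 ≈ 4392.0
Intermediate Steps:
l = 2196 (l = 9 + 2187 = 2196)
J(m, g) = -3 + g
U(S) = 4*S² (U(S) = (2*S)*(2*S) = 4*S²)
P = 1/877 ≈ 0.0011403
a(D) = D/7 + D*(-3 + D)/7 (a(D) = ((-3 + D)*D + D)/7 = (D*(-3 + D) + D)/7 = (D + D*(-3 + D))/7 = D/7 + D*(-3 + D)/7)
√(U(l) + a(P)) = √(4*2196² + (⅐)*(1/877)*(-2 + 1/877)) = √(4*4822416 + (⅐)*(1/877)*(-1753/877)) = √(19289664 - 1753/5383903) = √(103853679876839/5383903) = √726975759137873/6139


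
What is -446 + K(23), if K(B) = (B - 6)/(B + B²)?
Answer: -246175/552 ≈ -445.97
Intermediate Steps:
K(B) = (-6 + B)/(B + B²)
-446 + K(23) = -446 + (-6 + 23)/(23*(1 + 23)) = -446 + (1/23)*17/24 = -446 + (1/23)*(1/24)*17 = -446 + 17/552 = -246175/552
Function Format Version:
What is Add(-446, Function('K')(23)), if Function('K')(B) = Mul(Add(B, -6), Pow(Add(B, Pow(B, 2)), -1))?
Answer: Rational(-246175, 552) ≈ -445.97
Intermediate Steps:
Function('K')(B) = Mul(Pow(Add(B, Pow(B, 2)), -1), Add(-6, B)) (Function('K')(B) = Mul(Add(-6, B), Pow(Add(B, Pow(B, 2)), -1)) = Mul(Pow(Add(B, Pow(B, 2)), -1), Add(-6, B)))
Add(-446, Function('K')(23)) = Add(-446, Mul(Pow(23, -1), Pow(Add(1, 23), -1), Add(-6, 23))) = Add(-446, Mul(Rational(1, 23), Pow(24, -1), 17)) = Add(-446, Mul(Rational(1, 23), Rational(1, 24), 17)) = Add(-446, Rational(17, 552)) = Rational(-246175, 552)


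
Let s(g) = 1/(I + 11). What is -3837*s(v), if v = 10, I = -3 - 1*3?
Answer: -3837/5 ≈ -767.40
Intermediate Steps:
I = -6 (I = -3 - 3 = -6)
s(g) = ⅕ (s(g) = 1/(-6 + 11) = 1/5 = ⅕)
-3837*s(v) = -3837*⅕ = -3837/5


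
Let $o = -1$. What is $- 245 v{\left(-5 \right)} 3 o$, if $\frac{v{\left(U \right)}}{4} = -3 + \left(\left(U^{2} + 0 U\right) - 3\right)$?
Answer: $55860$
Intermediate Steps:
$v{\left(U \right)} = -24 + 4 U^{2}$ ($v{\left(U \right)} = 4 \left(-3 + \left(\left(U^{2} + 0 U\right) - 3\right)\right) = 4 \left(-3 + \left(\left(U^{2} + 0\right) - 3\right)\right) = 4 \left(-3 + \left(U^{2} - 3\right)\right) = 4 \left(-3 + \left(-3 + U^{2}\right)\right) = 4 \left(-6 + U^{2}\right) = -24 + 4 U^{2}$)
$- 245 v{\left(-5 \right)} 3 o = - 245 \left(-24 + 4 \left(-5\right)^{2}\right) 3 \left(-1\right) = - 245 \left(-24 + 4 \cdot 25\right) 3 \left(-1\right) = - 245 \left(-24 + 100\right) 3 \left(-1\right) = - 245 \cdot 76 \cdot 3 \left(-1\right) = - 245 \cdot 228 \left(-1\right) = \left(-245\right) \left(-228\right) = 55860$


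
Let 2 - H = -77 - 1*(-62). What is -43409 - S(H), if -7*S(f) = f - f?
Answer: -43409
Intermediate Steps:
H = 17 (H = 2 - (-77 - 1*(-62)) = 2 - (-77 + 62) = 2 - 1*(-15) = 2 + 15 = 17)
S(f) = 0 (S(f) = -(f - f)/7 = -⅐*0 = 0)
-43409 - S(H) = -43409 - 1*0 = -43409 + 0 = -43409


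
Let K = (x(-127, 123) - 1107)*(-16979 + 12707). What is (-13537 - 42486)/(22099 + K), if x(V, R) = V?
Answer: -56023/5293747 ≈ -0.010583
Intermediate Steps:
K = 5271648 (K = (-127 - 1107)*(-16979 + 12707) = -1234*(-4272) = 5271648)
(-13537 - 42486)/(22099 + K) = (-13537 - 42486)/(22099 + 5271648) = -56023/5293747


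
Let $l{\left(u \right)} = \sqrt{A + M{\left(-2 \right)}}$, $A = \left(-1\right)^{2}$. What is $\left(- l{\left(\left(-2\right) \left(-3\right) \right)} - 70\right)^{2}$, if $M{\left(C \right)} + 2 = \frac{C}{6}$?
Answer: $\frac{14696}{3} + \frac{280 i \sqrt{3}}{3} \approx 4898.7 + 161.66 i$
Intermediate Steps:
$M{\left(C \right)} = -2 + \frac{C}{6}$
$A = 1$
$l{\left(u \right)} = \frac{2 i \sqrt{3}}{3}$ ($l{\left(u \right)} = \sqrt{1 + \left(-2 + \frac{1}{6} \left(-2\right)\right)} = \sqrt{1 - \frac{7}{3}} = \sqrt{- \frac{4}{3}} = \frac{2 i \sqrt{3}}{3}$)
$\left(- l{\left(\left(-2\right) \left(-3\right) \right)} - 70\right)^{2} = \left(- \frac{2 i \sqrt{3}}{3} - 70\right)^{2} = \left(-70 - \frac{2 i \sqrt{3}}{3}\right)^{2}$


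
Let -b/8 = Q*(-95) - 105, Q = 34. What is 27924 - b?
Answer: 1244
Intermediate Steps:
b = 26680 (b = -8*(34*(-95) - 105) = -8*(-3230 - 105) = -8*(-3335) = 26680)
27924 - b = 27924 - 1*26680 = 27924 - 26680 = 1244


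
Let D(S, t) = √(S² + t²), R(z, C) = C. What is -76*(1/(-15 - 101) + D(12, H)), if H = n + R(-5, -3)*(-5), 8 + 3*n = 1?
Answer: 19/29 - 152*√685/3 ≈ -1325.4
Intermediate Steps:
n = -7/3 (n = -8/3 + (⅓)*1 = -8/3 + ⅓ = -7/3 ≈ -2.3333)
H = 38/3 (H = -7/3 - 3*(-5) = -7/3 + 15 = 38/3 ≈ 12.667)
-76*(1/(-15 - 101) + D(12, H)) = -76*(1/(-15 - 101) + √(12² + (38/3)²)) = -76*(1/(-116) + √(144 + 1444/9)) = -76*(-1/116 + √(2740/9)) = -76*(-1/116 + 2*√685/3) = 19/29 - 152*√685/3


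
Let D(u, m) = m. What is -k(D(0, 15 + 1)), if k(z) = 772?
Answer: -772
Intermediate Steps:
-k(D(0, 15 + 1)) = -1*772 = -772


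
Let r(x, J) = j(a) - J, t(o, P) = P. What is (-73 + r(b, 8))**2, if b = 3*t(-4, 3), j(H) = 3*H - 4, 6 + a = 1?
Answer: 10000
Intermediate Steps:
a = -5 (a = -6 + 1 = -5)
j(H) = -4 + 3*H
b = 9 (b = 3*3 = 9)
r(x, J) = -19 - J (r(x, J) = (-4 + 3*(-5)) - J = (-4 - 15) - J = -19 - J)
(-73 + r(b, 8))**2 = (-73 + (-19 - 1*8))**2 = (-73 + (-19 - 8))**2 = (-73 - 27)**2 = (-100)**2 = 10000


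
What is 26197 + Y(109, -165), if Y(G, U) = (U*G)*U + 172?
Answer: 2993894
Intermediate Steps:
Y(G, U) = 172 + G*U² (Y(G, U) = (G*U)*U + 172 = G*U² + 172 = 172 + G*U²)
26197 + Y(109, -165) = 26197 + (172 + 109*(-165)²) = 26197 + (172 + 109*27225) = 26197 + (172 + 2967525) = 26197 + 2967697 = 2993894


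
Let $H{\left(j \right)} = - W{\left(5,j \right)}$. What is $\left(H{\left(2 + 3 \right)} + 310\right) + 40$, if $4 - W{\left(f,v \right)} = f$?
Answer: $351$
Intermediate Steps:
$W{\left(f,v \right)} = 4 - f$
$H{\left(j \right)} = 1$ ($H{\left(j \right)} = - (4 - 5) = \left(-1\right) \left(-1\right) = 1$)
$\left(H{\left(2 + 3 \right)} + 310\right) + 40 = \left(1 + 310\right) + 40 = 311 + 40 = 351$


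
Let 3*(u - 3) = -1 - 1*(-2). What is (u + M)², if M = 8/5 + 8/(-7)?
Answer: 158404/11025 ≈ 14.368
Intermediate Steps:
u = 10/3 (u = 3 + (-1 - 1*(-2))/3 = 3 + (-1 + 2)/3 = 3 + (⅓)*1 = 3 + ⅓ = 10/3 ≈ 3.3333)
M = 16/35 (M = 8*(⅕) + 8*(-⅐) = 8/5 - 8/7 = 16/35 ≈ 0.45714)
(u + M)² = (10/3 + 16/35)² = (398/105)² = 158404/11025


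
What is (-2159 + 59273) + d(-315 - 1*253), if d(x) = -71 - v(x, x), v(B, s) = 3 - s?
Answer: 56472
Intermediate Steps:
d(x) = -74 + x (d(x) = -71 - (3 - x) = -71 + (-3 + x) = -74 + x)
(-2159 + 59273) + d(-315 - 1*253) = (-2159 + 59273) + (-74 + (-315 - 1*253)) = 57114 + (-74 + (-315 - 253)) = 57114 + (-74 - 568) = 57114 - 642 = 56472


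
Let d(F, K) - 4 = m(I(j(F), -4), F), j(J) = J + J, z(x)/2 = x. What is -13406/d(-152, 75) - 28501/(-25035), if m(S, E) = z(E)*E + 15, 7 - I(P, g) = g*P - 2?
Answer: 109099613/128588105 ≈ 0.84844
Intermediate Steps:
z(x) = 2*x
j(J) = 2*J
I(P, g) = 9 - P*g (I(P, g) = 7 - (g*P - 2) = 7 - (P*g - 2) = 7 - (-2 + P*g) = 7 + (2 - P*g) = 9 - P*g)
m(S, E) = 15 + 2*E² (m(S, E) = (2*E)*E + 15 = 2*E² + 15 = 15 + 2*E²)
d(F, K) = 19 + 2*F² (d(F, K) = 4 + (15 + 2*F²) = 19 + 2*F²)
-13406/d(-152, 75) - 28501/(-25035) = -13406/(19 + 2*(-152)²) - 28501/(-25035) = -13406/(19 + 2*23104) - 28501*(-1/25035) = -13406/(19 + 46208) + 28501/25035 = -13406/46227 + 28501/25035 = 109099613/128588105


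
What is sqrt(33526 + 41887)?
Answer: sqrt(75413) ≈ 274.61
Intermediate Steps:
sqrt(33526 + 41887) = sqrt(75413)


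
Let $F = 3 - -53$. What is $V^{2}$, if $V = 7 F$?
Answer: $153664$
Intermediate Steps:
$F = 56$ ($F = 3 + 53 = 56$)
$V = 392$ ($V = 7 \cdot 56 = 392$)
$V^{2} = 392^{2} = 153664$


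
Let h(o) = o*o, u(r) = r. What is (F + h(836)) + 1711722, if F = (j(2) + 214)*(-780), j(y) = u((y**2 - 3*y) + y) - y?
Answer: 2245258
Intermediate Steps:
h(o) = o**2
j(y) = y**2 - 3*y (j(y) = ((y**2 - 3*y) + y) - y = (y**2 - 2*y) - y = y**2 - 3*y)
F = -165360 (F = (2*(-3 + 2) + 214)*(-780) = (2*(-1) + 214)*(-780) = (-2 + 214)*(-780) = 212*(-780) = -165360)
(F + h(836)) + 1711722 = (-165360 + 836**2) + 1711722 = (-165360 + 698896) + 1711722 = 533536 + 1711722 = 2245258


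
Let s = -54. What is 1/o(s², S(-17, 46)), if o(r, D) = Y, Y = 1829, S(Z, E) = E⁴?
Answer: 1/1829 ≈ 0.00054675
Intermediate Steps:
o(r, D) = 1829
1/o(s², S(-17, 46)) = 1/1829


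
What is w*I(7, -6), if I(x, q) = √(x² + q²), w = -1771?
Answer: -1771*√85 ≈ -16328.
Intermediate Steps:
I(x, q) = √(q² + x²)
w*I(7, -6) = -1771*√((-6)² + 7²) = -1771*√(36 + 49) = -1771*√85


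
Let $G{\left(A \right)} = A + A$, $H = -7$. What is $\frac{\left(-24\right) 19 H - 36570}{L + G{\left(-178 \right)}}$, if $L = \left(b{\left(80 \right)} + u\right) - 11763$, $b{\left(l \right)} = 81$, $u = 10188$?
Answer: $\frac{16689}{925} \approx 18.042$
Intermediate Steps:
$G{\left(A \right)} = 2 A$
$L = -1494$ ($L = \left(81 + 10188\right) - 11763 = 10269 - 11763 = -1494$)
$\frac{\left(-24\right) 19 H - 36570}{L + G{\left(-178 \right)}} = \frac{\left(-24\right) 19 \left(-7\right) - 36570}{-1494 + 2 \left(-178\right)} = \frac{\left(-456\right) \left(-7\right) - 36570}{-1494 - 356} = \frac{3192 - 36570}{-1850} = \left(-33378\right) \left(- \frac{1}{1850}\right) = \frac{16689}{925}$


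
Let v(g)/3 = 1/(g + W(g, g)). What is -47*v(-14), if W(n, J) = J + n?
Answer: 47/14 ≈ 3.3571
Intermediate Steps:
v(g) = 1/g (v(g) = 3/(g + (g + g)) = 3/(g + 2*g) = 3/((3*g)) = 3*(1/(3*g)) = 1/g)
-47*v(-14) = -47/(-14) = -47*(-1/14) = 47/14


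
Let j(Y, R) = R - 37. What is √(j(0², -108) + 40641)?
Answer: 4*√2531 ≈ 201.24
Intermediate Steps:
j(Y, R) = -37 + R
√(j(0², -108) + 40641) = √((-37 - 108) + 40641) = √(-145 + 40641) = √40496 = 4*√2531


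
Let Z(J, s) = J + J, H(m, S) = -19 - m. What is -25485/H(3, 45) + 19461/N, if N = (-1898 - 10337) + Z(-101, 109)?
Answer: 316528803/273614 ≈ 1156.8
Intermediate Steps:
Z(J, s) = 2*J
N = -12437 (N = (-1898 - 10337) + 2*(-101) = -12235 - 202 = -12437)
-25485/H(3, 45) + 19461/N = -25485/(-19 - 1*3) + 19461/(-12437) = -25485/(-19 - 3) + 19461*(-1/12437) = -25485/(-22) - 19461/12437 = -25485*(-1/22) - 19461/12437 = 25485/22 - 19461/12437 = 316528803/273614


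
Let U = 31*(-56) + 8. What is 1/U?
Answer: -1/1728 ≈ -0.00057870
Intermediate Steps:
U = -1728 (U = -1736 + 8 = -1728)
1/U = 1/(-1728) = -1/1728*1 = -1/1728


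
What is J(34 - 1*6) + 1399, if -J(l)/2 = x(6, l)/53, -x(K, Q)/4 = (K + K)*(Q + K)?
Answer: 77411/53 ≈ 1460.6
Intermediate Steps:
x(K, Q) = -8*K*(K + Q) (x(K, Q) = -4*(K + K)*(Q + K) = -4*2*K*(K + Q) = -8*K*(K + Q))
J(l) = 576/53 + 96*l/53 (J(l) = -2*(-8*6*(6 + l))/53 = -2*(-288 - 48*l)/53 = -2*(-288/53 - 48*l/53) = 576/53 + 96*l/53)
J(34 - 1*6) + 1399 = (576/53 + 96*(34 - 1*6)/53) + 1399 = (576/53 + 96*(34 - 6)/53) + 1399 = (576/53 + (96/53)*28) + 1399 = (576/53 + 2688/53) + 1399 = 3264/53 + 1399 = 77411/53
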